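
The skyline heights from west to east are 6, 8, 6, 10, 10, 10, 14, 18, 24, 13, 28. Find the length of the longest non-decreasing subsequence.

Let dp[i] be the length of the longest such subsequence ending at index i:
i:      1  2  3  4  5  6  7  8  9 10 11
a[i]:   6  8  6 10 10 10 14 18 24 13 28
dp:     1  2  2  3  4  5  6  7  8  6  9
Maximum dp value is 9.

9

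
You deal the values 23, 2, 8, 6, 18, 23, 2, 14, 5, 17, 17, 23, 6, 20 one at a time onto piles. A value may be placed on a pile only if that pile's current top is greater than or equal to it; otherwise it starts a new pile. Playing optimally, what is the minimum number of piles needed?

The minimum number of non-increasing subsequences covering a sequence equals the length of its longest strictly increasing subsequence.
LIS length is 5 (e.g. 2, 8, 14, 17, 23), so 5 piles are needed.

5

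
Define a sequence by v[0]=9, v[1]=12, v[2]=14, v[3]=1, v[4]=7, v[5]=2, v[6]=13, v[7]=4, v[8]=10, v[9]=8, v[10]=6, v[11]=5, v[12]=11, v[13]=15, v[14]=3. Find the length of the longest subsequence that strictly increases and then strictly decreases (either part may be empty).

inc[i] = longest strictly increasing subsequence ending at i; dec[i] = longest strictly decreasing subsequence starting at i:
i:      0  1  2  3  4  5  6  7  8  9 10 11 12 13 14
v[i]:   9 12 14  1  7  2 13  4 10  8  6  5 11 15  3
inc:    1  2  3  1  2  2  3  3  4  4  4  4  5  6  3
dec:    5  6  7  1  4  1  6  2  5  4  3  2  2  2  1
Best peak at i=2 (value 14): inc=3, dec=7, length 3+7−1 = 9.

9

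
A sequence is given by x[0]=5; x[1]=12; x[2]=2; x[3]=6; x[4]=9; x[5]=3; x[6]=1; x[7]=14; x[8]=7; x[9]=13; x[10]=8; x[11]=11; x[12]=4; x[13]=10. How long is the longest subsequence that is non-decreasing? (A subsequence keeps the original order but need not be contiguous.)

5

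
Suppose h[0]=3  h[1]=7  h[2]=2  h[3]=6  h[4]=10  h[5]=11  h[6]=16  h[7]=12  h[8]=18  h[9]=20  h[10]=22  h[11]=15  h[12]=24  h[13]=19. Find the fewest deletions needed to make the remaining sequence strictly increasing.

5

Fewest deletions = n − (longest strictly increasing subsequence).
Patience tails:
3 → extends → [3]
7 → extends → [3, 7]
2 → replaces 3 → [2, 7]
6 → replaces 7 → [2, 6]
10 → extends → [2, 6, 10]
11 → extends → [2, 6, 10, 11]
16 → extends → [2, 6, 10, 11, 16]
12 → replaces 16 → [2, 6, 10, 11, 12]
18 → extends → [2, 6, 10, 11, 12, 18]
20 → extends → [2, 6, 10, 11, 12, 18, 20]
22 → extends → [2, 6, 10, 11, 12, 18, 20, 22]
15 → replaces 18 → [2, 6, 10, 11, 12, 15, 20, 22]
24 → extends → [2, 6, 10, 11, 12, 15, 20, 22, 24]
19 → replaces 20 → [2, 6, 10, 11, 12, 15, 19, 22, 24]
Longest strictly increasing subsequence has length 9, so deletions = 14 − 9 = 5.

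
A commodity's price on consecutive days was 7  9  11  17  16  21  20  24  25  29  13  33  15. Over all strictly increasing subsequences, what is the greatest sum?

Let S[i] be the best sum of a strictly increasing subsequence ending at i:
i:       1   2   3   4   5   6   7   8   9  10  11  12  13
a[i]:    7   9  11  17  16  21  20  24  25  29  13  33  15
S:       7  16  27  44  43  65  64  89 114 143  40 176  55
Maximum is 176 (e.g. 7 + 9 + 11 + 17 + 21 + 24 + 25 + 29 + 33).

176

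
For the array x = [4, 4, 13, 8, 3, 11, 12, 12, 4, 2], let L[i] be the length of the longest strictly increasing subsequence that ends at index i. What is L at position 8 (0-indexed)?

2

dp[i] = 1 + max{dp[j] : j<i, x[j]<x[i]} (or 1 if no such j):
i:      0  1  2  3  4  5  6  7  8  9
x[i]:   4  4 13  8  3 11 12 12  4  2
dp:     1  1  2  2  1  3  4  4  2  1
At index 8 the value is 2.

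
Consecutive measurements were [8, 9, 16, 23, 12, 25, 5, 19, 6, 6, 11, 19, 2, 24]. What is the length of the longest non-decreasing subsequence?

Track the smallest tail for each achievable length (allowing ties):
8 → extends → [8]
9 → extends → [8, 9]
16 → extends → [8, 9, 16]
23 → extends → [8, 9, 16, 23]
12 → replaces 16 → [8, 9, 12, 23]
25 → extends → [8, 9, 12, 23, 25]
5 → replaces 8 → [5, 9, 12, 23, 25]
19 → replaces 23 → [5, 9, 12, 19, 25]
6 → replaces 9 → [5, 6, 12, 19, 25]
6 → replaces 12 → [5, 6, 6, 19, 25]
11 → replaces 19 → [5, 6, 6, 11, 25]
19 → replaces 25 → [5, 6, 6, 11, 19]
2 → replaces 5 → [2, 6, 6, 11, 19]
24 → extends → [2, 6, 6, 11, 19, 24]
Six tails, so the longest non-decreasing subsequence has length 6 (e.g. 8, 9, 16, 19, 19, 24).

6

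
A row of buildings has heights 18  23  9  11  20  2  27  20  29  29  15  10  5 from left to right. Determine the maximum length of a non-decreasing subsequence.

Track the smallest tail for each achievable length (allowing ties):
18 → extends → [18]
23 → extends → [18, 23]
9 → replaces 18 → [9, 23]
11 → replaces 23 → [9, 11]
20 → extends → [9, 11, 20]
2 → replaces 9 → [2, 11, 20]
27 → extends → [2, 11, 20, 27]
20 → replaces 27 → [2, 11, 20, 20]
29 → extends → [2, 11, 20, 20, 29]
29 → extends → [2, 11, 20, 20, 29, 29]
15 → replaces 20 → [2, 11, 15, 20, 29, 29]
10 → replaces 11 → [2, 10, 15, 20, 29, 29]
5 → replaces 10 → [2, 5, 15, 20, 29, 29]
Six tails, so the longest non-decreasing subsequence has length 6 (e.g. 9, 11, 20, 27, 29, 29).

6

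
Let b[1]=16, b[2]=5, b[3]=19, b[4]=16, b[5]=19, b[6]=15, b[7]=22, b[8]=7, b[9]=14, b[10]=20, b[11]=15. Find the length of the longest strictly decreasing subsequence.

Negate each value so 'decreasing' becomes 'increasing', then run patience tails on the negated sequence:
-16 → extends → [-16]
-5 → extends → [-16, -5]
-19 → replaces -16 → [-19, -5]
-16 → replaces -5 → [-19, -16]
-19 → already a tail → [-19, -16]
-15 → extends → [-19, -16, -15]
-22 → replaces -19 → [-22, -16, -15]
-7 → extends → [-22, -16, -15, -7]
-14 → replaces -7 → [-22, -16, -15, -14]
-20 → replaces -16 → [-22, -20, -15, -14]
-15 → already a tail → [-22, -20, -15, -14]
Four tails, so the longest strictly decreasing subsequence of the original has length 4.

4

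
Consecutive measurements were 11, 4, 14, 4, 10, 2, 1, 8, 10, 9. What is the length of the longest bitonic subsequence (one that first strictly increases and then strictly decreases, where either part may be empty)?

5

inc[i] = longest strictly increasing subsequence ending at i; dec[i] = longest strictly decreasing subsequence starting at i:
i:      1  2  3  4  5  6  7  8  9 10
a[i]:  11  4 14  4 10  2  1  8 10  9
inc:    1  1  2  1  2  1  1  2  3  3
dec:    4  3  4  3  3  2  1  1  2  1
Best peak at i=3 (value 14): inc=2, dec=4, length 2+4−1 = 5.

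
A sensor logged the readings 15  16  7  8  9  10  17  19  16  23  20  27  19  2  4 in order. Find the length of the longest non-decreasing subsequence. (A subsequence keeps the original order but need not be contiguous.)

Track the smallest tail for each achievable length (allowing ties):
15 → extends → [15]
16 → extends → [15, 16]
7 → replaces 15 → [7, 16]
8 → replaces 16 → [7, 8]
9 → extends → [7, 8, 9]
10 → extends → [7, 8, 9, 10]
17 → extends → [7, 8, 9, 10, 17]
19 → extends → [7, 8, 9, 10, 17, 19]
16 → replaces 17 → [7, 8, 9, 10, 16, 19]
23 → extends → [7, 8, 9, 10, 16, 19, 23]
20 → replaces 23 → [7, 8, 9, 10, 16, 19, 20]
27 → extends → [7, 8, 9, 10, 16, 19, 20, 27]
19 → replaces 20 → [7, 8, 9, 10, 16, 19, 19, 27]
2 → replaces 7 → [2, 8, 9, 10, 16, 19, 19, 27]
4 → replaces 8 → [2, 4, 9, 10, 16, 19, 19, 27]
Eight tails, so the longest non-decreasing subsequence has length 8 (e.g. 7, 8, 9, 10, 17, 19, 23, 27).

8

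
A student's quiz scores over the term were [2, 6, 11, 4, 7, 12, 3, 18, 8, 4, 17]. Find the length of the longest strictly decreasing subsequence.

3

Negate each value so 'decreasing' becomes 'increasing', then run patience tails on the negated sequence:
-2 → extends → [-2]
-6 → replaces -2 → [-6]
-11 → replaces -6 → [-11]
-4 → extends → [-11, -4]
-7 → replaces -4 → [-11, -7]
-12 → replaces -11 → [-12, -7]
-3 → extends → [-12, -7, -3]
-18 → replaces -12 → [-18, -7, -3]
-8 → replaces -7 → [-18, -8, -3]
-4 → replaces -3 → [-18, -8, -4]
-17 → replaces -8 → [-18, -17, -4]
Three tails, so the longest strictly decreasing subsequence of the original has length 3.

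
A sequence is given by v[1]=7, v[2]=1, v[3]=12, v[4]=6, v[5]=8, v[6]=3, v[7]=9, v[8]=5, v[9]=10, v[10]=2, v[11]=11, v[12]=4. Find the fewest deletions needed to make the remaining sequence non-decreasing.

6

Fewest deletions = n − (longest non-decreasing subsequence).
i:      1  2  3  4  5  6  7  8  9 10 11 12
v[i]:   7  1 12  6  8  3  9  5 10  2 11  4
dp:     1  1  2  2  3  2  4  3  5  2  6  3
max dp = 6, so deletions = 12 − 6 = 6.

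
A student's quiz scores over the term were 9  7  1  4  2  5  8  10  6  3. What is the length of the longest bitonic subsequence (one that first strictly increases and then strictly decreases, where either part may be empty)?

7

inc[i] = longest strictly increasing subsequence ending at i; dec[i] = longest strictly decreasing subsequence starting at i:
i:      1  2  3  4  5  6  7  8  9 10
a[i]:   9  7  1  4  2  5  8 10  6  3
inc:    1  1  1  2  2  3  4  5  4  3
dec:    4  3  1  2  1  2  3  3  2  1
Best peak at i=8 (value 10): inc=5, dec=3, length 5+3−1 = 7.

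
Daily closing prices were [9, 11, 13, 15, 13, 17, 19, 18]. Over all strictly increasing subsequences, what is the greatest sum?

Let S[i] be the best sum of a strictly increasing subsequence ending at i:
i:      1  2  3  4  5  6  7  8
a[i]:   9 11 13 15 13 17 19 18
S:      9 20 33 48 33 65 84 83
Maximum is 84 (e.g. 9 + 11 + 13 + 15 + 17 + 19).

84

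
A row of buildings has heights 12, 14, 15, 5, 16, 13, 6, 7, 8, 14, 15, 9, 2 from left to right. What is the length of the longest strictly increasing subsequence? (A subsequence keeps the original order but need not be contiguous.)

Let dp[i] be the length of the longest such subsequence ending at index i:
i:      1  2  3  4  5  6  7  8  9 10 11 12 13
a[i]:  12 14 15  5 16 13  6  7  8 14 15  9  2
dp:     1  2  3  1  4  2  2  3  4  5  6  5  1
Maximum dp value is 6.

6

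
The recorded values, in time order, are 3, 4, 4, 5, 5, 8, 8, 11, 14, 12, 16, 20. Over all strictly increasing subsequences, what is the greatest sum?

81

Let S[i] be the best sum of a strictly increasing subsequence ending at i:
i:      1  2  3  4  5  6  7  8  9 10 11 12
a[i]:   3  4  4  5  5  8  8 11 14 12 16 20
S:      3  7  7 12 12 20 20 31 45 43 61 81
Maximum is 81 (e.g. 3 + 4 + 5 + 8 + 11 + 14 + 16 + 20).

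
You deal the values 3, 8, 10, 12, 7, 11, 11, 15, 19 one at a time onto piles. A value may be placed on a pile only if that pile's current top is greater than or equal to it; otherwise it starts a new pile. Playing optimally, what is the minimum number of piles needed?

6

Place each on the leftmost legal pile:
3 → new pile 1 (tops now [3])
8 → new pile 2 (tops now [3, 8])
10 → new pile 3 (tops now [3, 8, 10])
12 → new pile 4 (tops now [3, 8, 10, 12])
7 → pile 2 (tops now [3, 7, 10, 12])
11 → pile 4 (tops now [3, 7, 10, 11])
11 → pile 4 (tops now [3, 7, 10, 11])
15 → new pile 5 (tops now [3, 7, 10, 11, 15])
19 → new pile 6 (tops now [3, 7, 10, 11, 15, 19])
Six piles.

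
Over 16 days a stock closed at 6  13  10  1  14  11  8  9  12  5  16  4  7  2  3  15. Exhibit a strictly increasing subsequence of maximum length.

6, 10, 11, 12, 16

Patience tails give the LIS length; then backtrack through the dp parents:
6 → extends → [6]
13 → extends → [6, 13]
10 → replaces 13 → [6, 10]
1 → replaces 6 → [1, 10]
14 → extends → [1, 10, 14]
11 → replaces 14 → [1, 10, 11]
8 → replaces 10 → [1, 8, 11]
9 → replaces 11 → [1, 8, 9]
12 → extends → [1, 8, 9, 12]
5 → replaces 8 → [1, 5, 9, 12]
16 → extends → [1, 5, 9, 12, 16]
4 → replaces 5 → [1, 4, 9, 12, 16]
7 → replaces 9 → [1, 4, 7, 12, 16]
2 → replaces 4 → [1, 2, 7, 12, 16]
3 → replaces 7 → [1, 2, 3, 12, 16]
15 → replaces 16 → [1, 2, 3, 12, 15]
Length 5; one witness is 6, 10, 11, 12, 16.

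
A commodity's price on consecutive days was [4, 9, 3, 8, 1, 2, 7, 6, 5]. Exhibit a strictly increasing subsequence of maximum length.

Patience tails give the LIS length; then backtrack through the dp parents:
4 → extends → [4]
9 → extends → [4, 9]
3 → replaces 4 → [3, 9]
8 → replaces 9 → [3, 8]
1 → replaces 3 → [1, 8]
2 → replaces 8 → [1, 2]
7 → extends → [1, 2, 7]
6 → replaces 7 → [1, 2, 6]
5 → replaces 6 → [1, 2, 5]
Length 3; one witness is 1, 2, 7.

1, 2, 7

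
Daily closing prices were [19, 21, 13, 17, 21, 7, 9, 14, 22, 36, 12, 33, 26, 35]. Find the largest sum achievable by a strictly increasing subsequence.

141

Let S[i] be the best sum of a strictly increasing subsequence ending at i:
i:       1   2   3   4   5   6   7   8   9  10  11  12  13  14
a[i]:   19  21  13  17  21   7   9  14  22  36  12  33  26  35
S:      19  40  13  30  51   7  16  30  73 109  28 106  99 141
Maximum is 141 (e.g. 13 + 17 + 21 + 22 + 33 + 35).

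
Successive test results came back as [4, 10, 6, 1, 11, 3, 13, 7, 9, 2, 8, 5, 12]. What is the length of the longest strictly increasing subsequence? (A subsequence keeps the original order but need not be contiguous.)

Track the smallest tail for each achievable length (strict):
4 → extends → [4]
10 → extends → [4, 10]
6 → replaces 10 → [4, 6]
1 → replaces 4 → [1, 6]
11 → extends → [1, 6, 11]
3 → replaces 6 → [1, 3, 11]
13 → extends → [1, 3, 11, 13]
7 → replaces 11 → [1, 3, 7, 13]
9 → replaces 13 → [1, 3, 7, 9]
2 → replaces 3 → [1, 2, 7, 9]
8 → replaces 9 → [1, 2, 7, 8]
5 → replaces 7 → [1, 2, 5, 8]
12 → extends → [1, 2, 5, 8, 12]
Five tails, so the longest strictly increasing subsequence has length 5 (e.g. 4, 6, 7, 9, 12).

5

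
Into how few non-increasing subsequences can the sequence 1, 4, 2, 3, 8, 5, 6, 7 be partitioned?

The minimum number of non-increasing subsequences covering a sequence equals the length of its longest strictly increasing subsequence.
LIS length is 6 (e.g. 1, 2, 3, 5, 6, 7), so 6 piles are needed.

6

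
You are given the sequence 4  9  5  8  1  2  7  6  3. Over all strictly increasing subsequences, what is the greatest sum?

17

Let S[i] be the best sum of a strictly increasing subsequence ending at i:
i:      1  2  3  4  5  6  7  8  9
a[i]:   4  9  5  8  1  2  7  6  3
S:      4 13  9 17  1  3 16 15  6
Maximum is 17 (e.g. 4 + 5 + 8).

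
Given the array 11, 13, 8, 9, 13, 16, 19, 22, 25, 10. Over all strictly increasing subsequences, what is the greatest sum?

112

Let S[i] be the best sum of a strictly increasing subsequence ending at i:
i:       1   2   3   4   5   6   7   8   9  10
a[i]:   11  13   8   9  13  16  19  22  25  10
S:      11  24   8  17  30  46  65  87 112  27
Maximum is 112 (e.g. 8 + 9 + 13 + 16 + 19 + 22 + 25).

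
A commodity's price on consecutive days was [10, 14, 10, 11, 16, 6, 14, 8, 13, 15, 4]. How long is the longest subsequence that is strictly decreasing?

4

Let dp[i] be the longest strictly decreasing subsequence ending at i:
i:      1  2  3  4  5  6  7  8  9 10 11
a[i]:  10 14 10 11 16  6 14  8 13 15  4
dp:     1  1  2  2  1  3  2  3  3  2  4
Maximum is 4.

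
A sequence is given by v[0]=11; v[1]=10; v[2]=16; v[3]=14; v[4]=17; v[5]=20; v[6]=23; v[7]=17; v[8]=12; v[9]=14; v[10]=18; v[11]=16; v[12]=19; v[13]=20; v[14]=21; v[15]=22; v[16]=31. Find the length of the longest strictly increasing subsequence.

9

Track the smallest tail for each achievable length (strict):
11 → extends → [11]
10 → replaces 11 → [10]
16 → extends → [10, 16]
14 → replaces 16 → [10, 14]
17 → extends → [10, 14, 17]
20 → extends → [10, 14, 17, 20]
23 → extends → [10, 14, 17, 20, 23]
17 → already a tail → [10, 14, 17, 20, 23]
12 → replaces 14 → [10, 12, 17, 20, 23]
14 → replaces 17 → [10, 12, 14, 20, 23]
18 → replaces 20 → [10, 12, 14, 18, 23]
16 → replaces 18 → [10, 12, 14, 16, 23]
19 → replaces 23 → [10, 12, 14, 16, 19]
20 → extends → [10, 12, 14, 16, 19, 20]
21 → extends → [10, 12, 14, 16, 19, 20, 21]
22 → extends → [10, 12, 14, 16, 19, 20, 21, 22]
31 → extends → [10, 12, 14, 16, 19, 20, 21, 22, 31]
Nine tails, so the longest strictly increasing subsequence has length 9 (e.g. 11, 16, 17, 18, 19, 20, 21, 22, 31).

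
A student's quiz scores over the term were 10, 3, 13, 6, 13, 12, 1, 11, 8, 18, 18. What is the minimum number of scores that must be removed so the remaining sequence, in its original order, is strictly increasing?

Fewest deletions = n − (longest strictly increasing subsequence).
Patience tails:
10 → extends → [10]
3 → replaces 10 → [3]
13 → extends → [3, 13]
6 → replaces 13 → [3, 6]
13 → extends → [3, 6, 13]
12 → replaces 13 → [3, 6, 12]
1 → replaces 3 → [1, 6, 12]
11 → replaces 12 → [1, 6, 11]
8 → replaces 11 → [1, 6, 8]
18 → extends → [1, 6, 8, 18]
18 → already a tail → [1, 6, 8, 18]
Longest strictly increasing subsequence has length 4, so deletions = 11 − 4 = 7.

7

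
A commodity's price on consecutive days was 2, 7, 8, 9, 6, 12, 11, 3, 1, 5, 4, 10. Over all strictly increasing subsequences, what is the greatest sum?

Let S[i] be the best sum of a strictly increasing subsequence ending at i:
i:      1  2  3  4  5  6  7  8  9 10 11 12
a[i]:   2  7  8  9  6 12 11  3  1  5  4 10
S:      2  9 17 26  8 38 37  5  1 10  9 36
Maximum is 38 (e.g. 2 + 7 + 8 + 9 + 12).

38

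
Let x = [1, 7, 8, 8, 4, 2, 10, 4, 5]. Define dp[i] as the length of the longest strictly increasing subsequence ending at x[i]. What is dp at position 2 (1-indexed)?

dp[i] = 1 + max{dp[j] : j<i, x[j]<x[i]} (or 1 if no such j):
i:      1  2  3  4  5  6  7  8  9
x[i]:   1  7  8  8  4  2 10  4  5
dp:     1  2  3  3  2  2  4  3  4
At index 2 the value is 2.

2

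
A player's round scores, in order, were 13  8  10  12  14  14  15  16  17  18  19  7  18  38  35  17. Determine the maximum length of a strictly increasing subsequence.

10

Track the smallest tail for each achievable length (strict):
13 → extends → [13]
8 → replaces 13 → [8]
10 → extends → [8, 10]
12 → extends → [8, 10, 12]
14 → extends → [8, 10, 12, 14]
14 → already a tail → [8, 10, 12, 14]
15 → extends → [8, 10, 12, 14, 15]
16 → extends → [8, 10, 12, 14, 15, 16]
17 → extends → [8, 10, 12, 14, 15, 16, 17]
18 → extends → [8, 10, 12, 14, 15, 16, 17, 18]
19 → extends → [8, 10, 12, 14, 15, 16, 17, 18, 19]
7 → replaces 8 → [7, 10, 12, 14, 15, 16, 17, 18, 19]
18 → already a tail → [7, 10, 12, 14, 15, 16, 17, 18, 19]
38 → extends → [7, 10, 12, 14, 15, 16, 17, 18, 19, 38]
35 → replaces 38 → [7, 10, 12, 14, 15, 16, 17, 18, 19, 35]
17 → already a tail → [7, 10, 12, 14, 15, 16, 17, 18, 19, 35]
Ten tails, so the longest strictly increasing subsequence has length 10 (e.g. 8, 10, 12, 14, 15, 16, 17, 18, 19, 38).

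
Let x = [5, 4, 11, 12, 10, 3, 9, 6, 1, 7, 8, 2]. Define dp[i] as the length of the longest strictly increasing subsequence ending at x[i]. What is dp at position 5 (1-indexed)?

2

dp[i] = 1 + max{dp[j] : j<i, x[j]<x[i]} (or 1 if no such j):
i:      1  2  3  4  5  6  7  8  9 10 11 12
x[i]:   5  4 11 12 10  3  9  6  1  7  8  2
dp:     1  1  2  3  2  1  2  2  1  3  4  2
At index 5 the value is 2.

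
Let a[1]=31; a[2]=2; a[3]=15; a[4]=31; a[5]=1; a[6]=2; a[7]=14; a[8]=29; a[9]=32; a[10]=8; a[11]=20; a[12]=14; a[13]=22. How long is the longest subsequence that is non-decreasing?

Track the smallest tail for each achievable length (allowing ties):
31 → extends → [31]
2 → replaces 31 → [2]
15 → extends → [2, 15]
31 → extends → [2, 15, 31]
1 → replaces 2 → [1, 15, 31]
2 → replaces 15 → [1, 2, 31]
14 → replaces 31 → [1, 2, 14]
29 → extends → [1, 2, 14, 29]
32 → extends → [1, 2, 14, 29, 32]
8 → replaces 14 → [1, 2, 8, 29, 32]
20 → replaces 29 → [1, 2, 8, 20, 32]
14 → replaces 20 → [1, 2, 8, 14, 32]
22 → replaces 32 → [1, 2, 8, 14, 22]
Five tails, so the longest non-decreasing subsequence has length 5 (e.g. 2, 2, 14, 29, 32).

5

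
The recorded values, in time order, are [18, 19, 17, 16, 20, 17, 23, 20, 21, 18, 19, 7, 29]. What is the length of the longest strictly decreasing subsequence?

4

Negate each value so 'decreasing' becomes 'increasing', then run patience tails on the negated sequence:
-18 → extends → [-18]
-19 → replaces -18 → [-19]
-17 → extends → [-19, -17]
-16 → extends → [-19, -17, -16]
-20 → replaces -19 → [-20, -17, -16]
-17 → already a tail → [-20, -17, -16]
-23 → replaces -20 → [-23, -17, -16]
-20 → replaces -17 → [-23, -20, -16]
-21 → replaces -20 → [-23, -21, -16]
-18 → replaces -16 → [-23, -21, -18]
-19 → replaces -18 → [-23, -21, -19]
-7 → extends → [-23, -21, -19, -7]
-29 → replaces -23 → [-29, -21, -19, -7]
Four tails, so the longest strictly decreasing subsequence of the original has length 4.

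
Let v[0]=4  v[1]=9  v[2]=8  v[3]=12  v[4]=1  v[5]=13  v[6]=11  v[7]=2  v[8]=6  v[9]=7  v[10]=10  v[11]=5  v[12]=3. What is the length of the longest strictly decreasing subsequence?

5

Negate each value so 'decreasing' becomes 'increasing', then run patience tails on the negated sequence:
-4 → extends → [-4]
-9 → replaces -4 → [-9]
-8 → extends → [-9, -8]
-12 → replaces -9 → [-12, -8]
-1 → extends → [-12, -8, -1]
-13 → replaces -12 → [-13, -8, -1]
-11 → replaces -8 → [-13, -11, -1]
-2 → replaces -1 → [-13, -11, -2]
-6 → replaces -2 → [-13, -11, -6]
-7 → replaces -6 → [-13, -11, -7]
-10 → replaces -7 → [-13, -11, -10]
-5 → extends → [-13, -11, -10, -5]
-3 → extends → [-13, -11, -10, -5, -3]
Five tails, so the longest strictly decreasing subsequence of the original has length 5.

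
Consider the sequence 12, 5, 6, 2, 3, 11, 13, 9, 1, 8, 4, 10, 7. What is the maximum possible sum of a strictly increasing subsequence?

Let S[i] be the best sum of a strictly increasing subsequence ending at i:
i:      1  2  3  4  5  6  7  8  9 10 11 12 13
a[i]:  12  5  6  2  3 11 13  9  1  8  4 10  7
S:     12  5 11  2  5 22 35 20  1 19  9 30 18
Maximum is 35 (e.g. 5 + 6 + 11 + 13).

35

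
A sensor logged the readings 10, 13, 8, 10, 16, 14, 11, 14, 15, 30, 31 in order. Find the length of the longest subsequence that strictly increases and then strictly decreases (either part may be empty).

7

inc[i] = longest strictly increasing subsequence ending at i; dec[i] = longest strictly decreasing subsequence starting at i:
i:      1  2  3  4  5  6  7  8  9 10 11
a[i]:  10 13  8 10 16 14 11 14 15 30 31
inc:    1  2  1  2  3  3  3  4  5  6  7
dec:    2  2  1  1  3  2  1  1  1  1  1
Best peak at i=11 (value 31): inc=7, dec=1, length 7+1−1 = 7.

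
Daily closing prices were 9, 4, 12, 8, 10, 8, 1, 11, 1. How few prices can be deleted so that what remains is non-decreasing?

Fewest deletions = n − (longest non-decreasing subsequence).
i:      1  2  3  4  5  6  7  8  9
a[i]:   9  4 12  8 10  8  1 11  1
dp:     1  1  2  2  3  3  1  4  2
max dp = 4, so deletions = 9 − 4 = 5.

5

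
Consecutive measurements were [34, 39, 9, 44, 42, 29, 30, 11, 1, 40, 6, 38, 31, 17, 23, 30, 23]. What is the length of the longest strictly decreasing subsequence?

7

Let dp[i] be the longest strictly decreasing subsequence ending at i:
i:      1  2  3  4  5  6  7  8  9 10 11 12 13 14 15 16 17
a[i]:  34 39  9 44 42 29 30 11  1 40  6 38 31 17 23 30 23
dp:     1  1  2  1  2  3  3  4  5  3  5  4  5  6  6  6  7
Maximum is 7.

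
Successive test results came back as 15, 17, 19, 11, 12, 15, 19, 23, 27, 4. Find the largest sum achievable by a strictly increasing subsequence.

107

Let S[i] be the best sum of a strictly increasing subsequence ending at i:
i:       1   2   3   4   5   6   7   8   9  10
a[i]:   15  17  19  11  12  15  19  23  27   4
S:      15  32  51  11  23  38  57  80 107   4
Maximum is 107 (e.g. 11 + 12 + 15 + 19 + 23 + 27).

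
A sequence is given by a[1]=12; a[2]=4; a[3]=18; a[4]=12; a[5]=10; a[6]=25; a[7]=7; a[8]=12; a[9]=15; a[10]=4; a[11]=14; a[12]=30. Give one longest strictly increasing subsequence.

4, 10, 12, 15, 30

Patience tails give the LIS length; then backtrack through the dp parents:
12 → extends → [12]
4 → replaces 12 → [4]
18 → extends → [4, 18]
12 → replaces 18 → [4, 12]
10 → replaces 12 → [4, 10]
25 → extends → [4, 10, 25]
7 → replaces 10 → [4, 7, 25]
12 → replaces 25 → [4, 7, 12]
15 → extends → [4, 7, 12, 15]
4 → already a tail → [4, 7, 12, 15]
14 → replaces 15 → [4, 7, 12, 14]
30 → extends → [4, 7, 12, 14, 30]
Length 5; one witness is 4, 10, 12, 15, 30.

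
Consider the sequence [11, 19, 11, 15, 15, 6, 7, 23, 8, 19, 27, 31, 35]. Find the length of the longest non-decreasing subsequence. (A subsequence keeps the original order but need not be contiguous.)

Let dp[i] be the length of the longest such subsequence ending at index i:
i:      1  2  3  4  5  6  7  8  9 10 11 12 13
a[i]:  11 19 11 15 15  6  7 23  8 19 27 31 35
dp:     1  2  2  3  4  1  2  5  3  5  6  7  8
Maximum dp value is 8.

8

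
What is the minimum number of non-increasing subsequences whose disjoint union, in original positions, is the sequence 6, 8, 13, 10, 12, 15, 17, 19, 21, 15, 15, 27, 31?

10

The minimum number of non-increasing subsequences covering a sequence equals the length of its longest strictly increasing subsequence.
LIS length is 10 (e.g. 6, 8, 10, 12, 15, 17, 19, 21, 27, 31), so 10 piles are needed.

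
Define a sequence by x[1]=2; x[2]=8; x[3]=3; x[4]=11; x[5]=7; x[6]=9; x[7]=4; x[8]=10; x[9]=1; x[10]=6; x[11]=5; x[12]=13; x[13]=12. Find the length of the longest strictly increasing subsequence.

Track the smallest tail for each achievable length (strict):
2 → extends → [2]
8 → extends → [2, 8]
3 → replaces 8 → [2, 3]
11 → extends → [2, 3, 11]
7 → replaces 11 → [2, 3, 7]
9 → extends → [2, 3, 7, 9]
4 → replaces 7 → [2, 3, 4, 9]
10 → extends → [2, 3, 4, 9, 10]
1 → replaces 2 → [1, 3, 4, 9, 10]
6 → replaces 9 → [1, 3, 4, 6, 10]
5 → replaces 6 → [1, 3, 4, 5, 10]
13 → extends → [1, 3, 4, 5, 10, 13]
12 → replaces 13 → [1, 3, 4, 5, 10, 12]
Six tails, so the longest strictly increasing subsequence has length 6 (e.g. 2, 3, 7, 9, 10, 13).

6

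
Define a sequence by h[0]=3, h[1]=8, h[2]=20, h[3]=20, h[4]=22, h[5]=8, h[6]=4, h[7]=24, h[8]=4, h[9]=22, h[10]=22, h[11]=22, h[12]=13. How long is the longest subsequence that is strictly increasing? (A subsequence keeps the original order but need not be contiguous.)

Track the smallest tail for each achievable length (strict):
3 → extends → [3]
8 → extends → [3, 8]
20 → extends → [3, 8, 20]
20 → already a tail → [3, 8, 20]
22 → extends → [3, 8, 20, 22]
8 → already a tail → [3, 8, 20, 22]
4 → replaces 8 → [3, 4, 20, 22]
24 → extends → [3, 4, 20, 22, 24]
4 → already a tail → [3, 4, 20, 22, 24]
22 → already a tail → [3, 4, 20, 22, 24]
22 → already a tail → [3, 4, 20, 22, 24]
22 → already a tail → [3, 4, 20, 22, 24]
13 → replaces 20 → [3, 4, 13, 22, 24]
Five tails, so the longest strictly increasing subsequence has length 5 (e.g. 3, 8, 20, 22, 24).

5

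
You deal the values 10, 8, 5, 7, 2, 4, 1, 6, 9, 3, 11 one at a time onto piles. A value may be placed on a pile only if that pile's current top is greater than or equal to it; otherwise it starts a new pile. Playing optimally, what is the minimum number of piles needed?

5

Place each on the leftmost legal pile:
10 → new pile 1 (tops now [10])
8 → pile 1 (tops now [8])
5 → pile 1 (tops now [5])
7 → new pile 2 (tops now [5, 7])
2 → pile 1 (tops now [2, 7])
4 → pile 2 (tops now [2, 4])
1 → pile 1 (tops now [1, 4])
6 → new pile 3 (tops now [1, 4, 6])
9 → new pile 4 (tops now [1, 4, 6, 9])
3 → pile 2 (tops now [1, 3, 6, 9])
11 → new pile 5 (tops now [1, 3, 6, 9, 11])
Five piles.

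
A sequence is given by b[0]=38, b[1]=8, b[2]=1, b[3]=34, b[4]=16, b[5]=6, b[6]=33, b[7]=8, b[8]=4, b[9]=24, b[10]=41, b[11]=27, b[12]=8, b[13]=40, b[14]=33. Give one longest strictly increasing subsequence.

1, 6, 8, 24, 27, 40

Patience tails give the LIS length; then backtrack through the dp parents:
38 → extends → [38]
8 → replaces 38 → [8]
1 → replaces 8 → [1]
34 → extends → [1, 34]
16 → replaces 34 → [1, 16]
6 → replaces 16 → [1, 6]
33 → extends → [1, 6, 33]
8 → replaces 33 → [1, 6, 8]
4 → replaces 6 → [1, 4, 8]
24 → extends → [1, 4, 8, 24]
41 → extends → [1, 4, 8, 24, 41]
27 → replaces 41 → [1, 4, 8, 24, 27]
8 → already a tail → [1, 4, 8, 24, 27]
40 → extends → [1, 4, 8, 24, 27, 40]
33 → replaces 40 → [1, 4, 8, 24, 27, 33]
Length 6; one witness is 1, 6, 8, 24, 27, 40.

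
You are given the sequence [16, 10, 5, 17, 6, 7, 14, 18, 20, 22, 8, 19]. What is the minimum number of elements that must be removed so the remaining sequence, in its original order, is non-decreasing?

Fewest deletions = n − (longest non-decreasing subsequence).
i:      1  2  3  4  5  6  7  8  9 10 11 12
a[i]:  16 10  5 17  6  7 14 18 20 22  8 19
dp:     1  1  1  2  2  3  4  5  6  7  4  6
max dp = 7, so deletions = 12 − 7 = 5.

5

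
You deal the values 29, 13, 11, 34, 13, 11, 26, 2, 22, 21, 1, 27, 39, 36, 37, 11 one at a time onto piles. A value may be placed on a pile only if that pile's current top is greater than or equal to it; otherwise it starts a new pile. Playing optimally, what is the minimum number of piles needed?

The minimum number of non-increasing subsequences covering a sequence equals the length of its longest strictly increasing subsequence.
LIS length is 6 (e.g. 11, 13, 26, 27, 36, 37), so 6 piles are needed.

6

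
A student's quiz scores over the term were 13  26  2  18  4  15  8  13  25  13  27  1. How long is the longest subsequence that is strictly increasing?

Track the smallest tail for each achievable length (strict):
13 → extends → [13]
26 → extends → [13, 26]
2 → replaces 13 → [2, 26]
18 → replaces 26 → [2, 18]
4 → replaces 18 → [2, 4]
15 → extends → [2, 4, 15]
8 → replaces 15 → [2, 4, 8]
13 → extends → [2, 4, 8, 13]
25 → extends → [2, 4, 8, 13, 25]
13 → already a tail → [2, 4, 8, 13, 25]
27 → extends → [2, 4, 8, 13, 25, 27]
1 → replaces 2 → [1, 4, 8, 13, 25, 27]
Six tails, so the longest strictly increasing subsequence has length 6 (e.g. 2, 4, 8, 13, 25, 27).

6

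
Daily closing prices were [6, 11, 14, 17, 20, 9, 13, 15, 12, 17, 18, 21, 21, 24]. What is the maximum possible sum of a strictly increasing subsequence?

Let S[i] be the best sum of a strictly increasing subsequence ending at i:
i:       1   2   3   4   5   6   7   8   9  10  11  12  13  14
a[i]:    6  11  14  17  20   9  13  15  12  17  18  21  21  24
S:       6  17  31  48  68  15  30  46  29  63  81 102 102 126
Maximum is 126 (e.g. 6 + 11 + 14 + 15 + 17 + 18 + 21 + 24).

126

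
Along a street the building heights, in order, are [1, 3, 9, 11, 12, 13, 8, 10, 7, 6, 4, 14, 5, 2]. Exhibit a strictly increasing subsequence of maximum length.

1, 3, 9, 11, 12, 13, 14

Patience tails give the LIS length; then backtrack through the dp parents:
1 → extends → [1]
3 → extends → [1, 3]
9 → extends → [1, 3, 9]
11 → extends → [1, 3, 9, 11]
12 → extends → [1, 3, 9, 11, 12]
13 → extends → [1, 3, 9, 11, 12, 13]
8 → replaces 9 → [1, 3, 8, 11, 12, 13]
10 → replaces 11 → [1, 3, 8, 10, 12, 13]
7 → replaces 8 → [1, 3, 7, 10, 12, 13]
6 → replaces 7 → [1, 3, 6, 10, 12, 13]
4 → replaces 6 → [1, 3, 4, 10, 12, 13]
14 → extends → [1, 3, 4, 10, 12, 13, 14]
5 → replaces 10 → [1, 3, 4, 5, 12, 13, 14]
2 → replaces 3 → [1, 2, 4, 5, 12, 13, 14]
Length 7; one witness is 1, 3, 9, 11, 12, 13, 14.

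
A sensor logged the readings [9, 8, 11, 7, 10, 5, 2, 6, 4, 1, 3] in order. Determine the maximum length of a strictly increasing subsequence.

Track the smallest tail for each achievable length (strict):
9 → extends → [9]
8 → replaces 9 → [8]
11 → extends → [8, 11]
7 → replaces 8 → [7, 11]
10 → replaces 11 → [7, 10]
5 → replaces 7 → [5, 10]
2 → replaces 5 → [2, 10]
6 → replaces 10 → [2, 6]
4 → replaces 6 → [2, 4]
1 → replaces 2 → [1, 4]
3 → replaces 4 → [1, 3]
Two tails, so the longest strictly increasing subsequence has length 2 (e.g. 9, 11).

2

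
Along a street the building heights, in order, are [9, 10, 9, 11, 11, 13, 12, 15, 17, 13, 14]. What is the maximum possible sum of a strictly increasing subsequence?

75

Let S[i] be the best sum of a strictly increasing subsequence ending at i:
i:      1  2  3  4  5  6  7  8  9 10 11
a[i]:   9 10  9 11 11 13 12 15 17 13 14
S:      9 19  9 30 30 43 42 58 75 55 69
Maximum is 75 (e.g. 9 + 10 + 11 + 13 + 15 + 17).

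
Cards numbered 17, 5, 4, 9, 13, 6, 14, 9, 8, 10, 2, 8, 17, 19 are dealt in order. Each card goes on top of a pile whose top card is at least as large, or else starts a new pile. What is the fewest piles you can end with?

6

Place each on the leftmost legal pile:
17 → new pile 1 (tops now [17])
5 → pile 1 (tops now [5])
4 → pile 1 (tops now [4])
9 → new pile 2 (tops now [4, 9])
13 → new pile 3 (tops now [4, 9, 13])
6 → pile 2 (tops now [4, 6, 13])
14 → new pile 4 (tops now [4, 6, 13, 14])
9 → pile 3 (tops now [4, 6, 9, 14])
8 → pile 3 (tops now [4, 6, 8, 14])
10 → pile 4 (tops now [4, 6, 8, 10])
2 → pile 1 (tops now [2, 6, 8, 10])
8 → pile 3 (tops now [2, 6, 8, 10])
17 → new pile 5 (tops now [2, 6, 8, 10, 17])
19 → new pile 6 (tops now [2, 6, 8, 10, 17, 19])
Six piles.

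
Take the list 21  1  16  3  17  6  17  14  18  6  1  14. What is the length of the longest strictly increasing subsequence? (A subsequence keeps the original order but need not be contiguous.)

Track the smallest tail for each achievable length (strict):
21 → extends → [21]
1 → replaces 21 → [1]
16 → extends → [1, 16]
3 → replaces 16 → [1, 3]
17 → extends → [1, 3, 17]
6 → replaces 17 → [1, 3, 6]
17 → extends → [1, 3, 6, 17]
14 → replaces 17 → [1, 3, 6, 14]
18 → extends → [1, 3, 6, 14, 18]
6 → already a tail → [1, 3, 6, 14, 18]
1 → already a tail → [1, 3, 6, 14, 18]
14 → already a tail → [1, 3, 6, 14, 18]
Five tails, so the longest strictly increasing subsequence has length 5 (e.g. 1, 3, 6, 17, 18).

5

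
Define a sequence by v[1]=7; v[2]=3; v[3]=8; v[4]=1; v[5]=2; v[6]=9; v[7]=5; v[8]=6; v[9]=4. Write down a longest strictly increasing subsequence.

Patience tails give the LIS length; then backtrack through the dp parents:
7 → extends → [7]
3 → replaces 7 → [3]
8 → extends → [3, 8]
1 → replaces 3 → [1, 8]
2 → replaces 8 → [1, 2]
9 → extends → [1, 2, 9]
5 → replaces 9 → [1, 2, 5]
6 → extends → [1, 2, 5, 6]
4 → replaces 5 → [1, 2, 4, 6]
Length 4; one witness is 1, 2, 5, 6.

1, 2, 5, 6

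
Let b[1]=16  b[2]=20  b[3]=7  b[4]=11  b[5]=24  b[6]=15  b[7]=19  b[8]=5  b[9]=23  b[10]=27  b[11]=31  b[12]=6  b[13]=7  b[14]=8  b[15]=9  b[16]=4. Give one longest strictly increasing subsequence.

7, 11, 15, 19, 23, 27, 31

Patience tails give the LIS length; then backtrack through the dp parents:
16 → extends → [16]
20 → extends → [16, 20]
7 → replaces 16 → [7, 20]
11 → replaces 20 → [7, 11]
24 → extends → [7, 11, 24]
15 → replaces 24 → [7, 11, 15]
19 → extends → [7, 11, 15, 19]
5 → replaces 7 → [5, 11, 15, 19]
23 → extends → [5, 11, 15, 19, 23]
27 → extends → [5, 11, 15, 19, 23, 27]
31 → extends → [5, 11, 15, 19, 23, 27, 31]
6 → replaces 11 → [5, 6, 15, 19, 23, 27, 31]
7 → replaces 15 → [5, 6, 7, 19, 23, 27, 31]
8 → replaces 19 → [5, 6, 7, 8, 23, 27, 31]
9 → replaces 23 → [5, 6, 7, 8, 9, 27, 31]
4 → replaces 5 → [4, 6, 7, 8, 9, 27, 31]
Length 7; one witness is 7, 11, 15, 19, 23, 27, 31.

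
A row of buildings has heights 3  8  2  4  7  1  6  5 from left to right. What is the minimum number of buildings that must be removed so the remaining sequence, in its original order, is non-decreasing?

Fewest deletions = n − (longest non-decreasing subsequence).
i:     1 2 3 4 5 6 7 8
a[i]:  3 8 2 4 7 1 6 5
dp:    1 2 1 2 3 1 3 3
max dp = 3, so deletions = 8 − 3 = 5.

5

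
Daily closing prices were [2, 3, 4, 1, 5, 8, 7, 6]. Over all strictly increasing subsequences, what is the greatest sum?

22

Let S[i] be the best sum of a strictly increasing subsequence ending at i:
i:      1  2  3  4  5  6  7  8
a[i]:   2  3  4  1  5  8  7  6
S:      2  5  9  1 14 22 21 20
Maximum is 22 (e.g. 2 + 3 + 4 + 5 + 8).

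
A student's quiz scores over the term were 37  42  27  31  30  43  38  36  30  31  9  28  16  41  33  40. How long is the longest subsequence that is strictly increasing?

5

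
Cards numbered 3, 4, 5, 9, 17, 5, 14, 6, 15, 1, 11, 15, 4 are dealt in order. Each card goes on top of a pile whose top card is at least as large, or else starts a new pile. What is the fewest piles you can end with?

6

The minimum number of non-increasing subsequences covering a sequence equals the length of its longest strictly increasing subsequence.
LIS length is 6 (e.g. 3, 4, 5, 9, 14, 15), so 6 piles are needed.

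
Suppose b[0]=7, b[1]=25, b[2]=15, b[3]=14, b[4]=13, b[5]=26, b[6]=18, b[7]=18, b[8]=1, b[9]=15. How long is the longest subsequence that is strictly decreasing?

5

Let dp[i] be the longest strictly decreasing subsequence ending at i:
i:      0  1  2  3  4  5  6  7  8  9
b[i]:   7 25 15 14 13 26 18 18  1 15
dp:     1  1  2  3  4  1  2  2  5  3
Maximum is 5.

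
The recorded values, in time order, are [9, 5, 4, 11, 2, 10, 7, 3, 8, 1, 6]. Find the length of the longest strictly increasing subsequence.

3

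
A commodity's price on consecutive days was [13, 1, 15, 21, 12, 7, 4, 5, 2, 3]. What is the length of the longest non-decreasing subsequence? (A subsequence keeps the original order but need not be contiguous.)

Let dp[i] be the length of the longest such subsequence ending at index i:
i:      1  2  3  4  5  6  7  8  9 10
a[i]:  13  1 15 21 12  7  4  5  2  3
dp:     1  1  2  3  2  2  2  3  2  3
Maximum dp value is 3.

3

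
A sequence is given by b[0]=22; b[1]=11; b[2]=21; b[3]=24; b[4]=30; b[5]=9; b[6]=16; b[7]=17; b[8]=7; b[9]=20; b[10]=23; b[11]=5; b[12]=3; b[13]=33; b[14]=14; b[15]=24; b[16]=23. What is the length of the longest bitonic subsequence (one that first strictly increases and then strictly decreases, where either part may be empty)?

8

inc[i] = longest strictly increasing subsequence ending at i; dec[i] = longest strictly decreasing subsequence starting at i:
i:      0  1  2  3  4  5  6  7  8  9 10 11 12 13 14 15 16
b[i]:  22 11 21 24 30  9 16 17  7 20 23  5  3 33 14 24 23
inc:    1  1  2  3  4  1  2  3  1  4  5  1  1  6  2  6  5
dec:    6  5  5  5  5  4  4  4  3  3  3  2  1  3  1  2  1
Best peak at i=4 (value 30): inc=4, dec=5, length 4+5−1 = 8.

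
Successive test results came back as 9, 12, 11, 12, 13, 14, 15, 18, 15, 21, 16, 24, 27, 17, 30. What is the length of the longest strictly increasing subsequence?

11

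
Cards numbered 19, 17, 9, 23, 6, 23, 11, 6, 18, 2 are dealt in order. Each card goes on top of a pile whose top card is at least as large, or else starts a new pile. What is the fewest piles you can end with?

3

Place each on the leftmost legal pile:
19 → new pile 1 (tops now [19])
17 → pile 1 (tops now [17])
9 → pile 1 (tops now [9])
23 → new pile 2 (tops now [9, 23])
6 → pile 1 (tops now [6, 23])
23 → pile 2 (tops now [6, 23])
11 → pile 2 (tops now [6, 11])
6 → pile 1 (tops now [6, 11])
18 → new pile 3 (tops now [6, 11, 18])
2 → pile 1 (tops now [2, 11, 18])
Three piles.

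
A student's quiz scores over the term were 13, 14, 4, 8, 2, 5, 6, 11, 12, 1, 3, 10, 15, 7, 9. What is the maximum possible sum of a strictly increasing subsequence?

53

Let S[i] be the best sum of a strictly increasing subsequence ending at i:
i:      1  2  3  4  5  6  7  8  9 10 11 12 13 14 15
a[i]:  13 14  4  8  2  5  6 11 12  1  3 10 15  7  9
S:     13 27  4 12  2  9 15 26 38  1  5 25 53 22 31
Maximum is 53 (e.g. 4 + 5 + 6 + 11 + 12 + 15).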